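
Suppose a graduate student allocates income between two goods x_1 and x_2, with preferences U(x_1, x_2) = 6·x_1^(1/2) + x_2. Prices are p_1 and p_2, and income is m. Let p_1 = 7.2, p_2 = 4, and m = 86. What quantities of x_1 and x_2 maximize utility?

MU_x_1 = 3/√x_1, MU_x_2 = 1. Tangency: 3/√x_1 = p_1/p_2.
Thus x_1* = (3·p_2/p_1)² — independent of m — with the rest of income spent on x_2.
Plugging in: x_1* = (3·4/7.2)² = 2.7778, x_2* = 16.5.

x_1* = 2.7778, x_2* = 16.5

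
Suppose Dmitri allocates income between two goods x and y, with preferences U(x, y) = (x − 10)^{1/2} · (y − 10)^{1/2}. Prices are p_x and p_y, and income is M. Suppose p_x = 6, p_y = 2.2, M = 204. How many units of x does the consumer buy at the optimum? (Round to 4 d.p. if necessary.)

Discretionary income = 204 − 10·6 − 10·2.2 = 122; x* = 10 + 0.5·122/6 = 20.1667.

x* = 20.1667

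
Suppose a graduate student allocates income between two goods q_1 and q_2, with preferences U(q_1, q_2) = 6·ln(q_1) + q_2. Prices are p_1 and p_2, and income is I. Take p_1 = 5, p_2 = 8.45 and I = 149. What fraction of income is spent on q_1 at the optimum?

share on q_1 = 0.3403

MU_q_1 = 6/q_1, MU_q_2 = 1. Tangency: 6/q_1 = p_1/p_2.
So q_1*(p_1,p_2) = 6·p_2/p_1, independent of income; and q_2* = (I − 6·p_2)/p_2.
At the given prices: q_1* = 6·8.45/5 = 10.14, and q_2* = 11.6331.
Expenditure on q_1: 5·10.14 = 50.7; share = 0.3403.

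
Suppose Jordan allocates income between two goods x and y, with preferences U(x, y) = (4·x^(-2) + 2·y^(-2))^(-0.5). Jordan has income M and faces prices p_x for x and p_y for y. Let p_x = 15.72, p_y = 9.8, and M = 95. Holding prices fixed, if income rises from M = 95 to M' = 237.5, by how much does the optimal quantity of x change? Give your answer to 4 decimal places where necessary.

From the CES first-order condition, 2·(y/x)^(3) = p_x/p_y.
Hence y/x = ((1/2)·p_x/p_y)^(1/(3)), i.e. raised to the 1/3 power.
With the ratio pinned down, the budget gives x* = M/(p_x + p_y·(y/x)) and y* = (y/x)·x*.
Numerically y/x = 0.929106, so x* = 95/(15.72 + 9.8·0.929106) = 3.8267.
At M' = 237.5: x* = 9.5669. Change: 9.5669 − 3.8267 = 5.7401.

Δx* = 5.7401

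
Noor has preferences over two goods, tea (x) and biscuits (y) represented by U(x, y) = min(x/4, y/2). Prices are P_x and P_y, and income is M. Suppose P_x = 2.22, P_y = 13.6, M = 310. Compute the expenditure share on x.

share on x = 0.2461

Here 4·2.22 + 2·13.6 = 36.08, giving x* = 34.3681 and y* = 17.184.
Expenditure on x: 2.22·34.3681 = 76.2971; share = 0.2461.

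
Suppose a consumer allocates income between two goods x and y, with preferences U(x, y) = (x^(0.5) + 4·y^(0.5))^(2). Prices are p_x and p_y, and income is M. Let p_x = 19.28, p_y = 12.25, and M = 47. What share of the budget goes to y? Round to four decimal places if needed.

MU_x ∝ x^(-0.5), MU_y ∝ 4·y^(-0.5), so MRS = (1/4)·(y/x)^(0.5) = p_x/p_y.
Solve for the ratio: y/x = [4·p_x/p_y]^(2).
With the ratio pinned down, the budget gives x* = M/(p_x + p_y·(y/x)) and y* = (y/x)·x*.
Numerically y/x = 39.633449, so x* = 47/(19.28 + 12.25·39.633449) = 0.0931 and y* = 39.633449·0.0931 = 3.6902.
Expenditure on y: 12.25·3.6902 = 45.2049; share = 0.9618.

share on y = 0.9618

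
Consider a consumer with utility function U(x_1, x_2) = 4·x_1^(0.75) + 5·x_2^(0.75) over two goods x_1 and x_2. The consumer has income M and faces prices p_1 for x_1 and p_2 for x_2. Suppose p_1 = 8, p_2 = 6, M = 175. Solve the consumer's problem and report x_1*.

x_1* = 3.2231

With the ratio pinned down, the budget gives x_1* = M/(p_1 + p_2·(x_2/x_1)) and x_2* = (x_2/x_1)·x_1*.
Numerically x_2/x_1 = 7.716049, so x_1* = 175/(8 + 6·7.716049) = 3.2231.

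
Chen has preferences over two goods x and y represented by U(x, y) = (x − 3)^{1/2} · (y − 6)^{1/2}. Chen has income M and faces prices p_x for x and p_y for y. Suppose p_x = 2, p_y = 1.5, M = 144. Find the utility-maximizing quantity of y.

y* = 49

MRS = (y−6)/(x−3). Tangency with p_x/p_y gives y−6 = (p_x/p_y)·(x−3).
After buying the subsistence bundle (3, 6), a share 0.5 of the remaining income goes to x: x* = 3 + 0.5·(M − 3p_x − 6p_y)/p_x.
Discretionary income = 144 − 3·2 − 6·1.5 = 129; y* = 6 + 0.5·129/1.5 = 49.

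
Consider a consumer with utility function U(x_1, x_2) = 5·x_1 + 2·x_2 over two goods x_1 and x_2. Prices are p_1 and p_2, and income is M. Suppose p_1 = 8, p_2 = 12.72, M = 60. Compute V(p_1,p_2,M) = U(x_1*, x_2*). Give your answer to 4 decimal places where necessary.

x_1 gives more utility per dollar, so spend all income on x_1: x_1* = M/p_1, x_2* = 0.
Numerically: x_1* = 7.5, x_2* = 0.
Utility at the optimum: U(7.5, 0) = 37.5.

V = 37.5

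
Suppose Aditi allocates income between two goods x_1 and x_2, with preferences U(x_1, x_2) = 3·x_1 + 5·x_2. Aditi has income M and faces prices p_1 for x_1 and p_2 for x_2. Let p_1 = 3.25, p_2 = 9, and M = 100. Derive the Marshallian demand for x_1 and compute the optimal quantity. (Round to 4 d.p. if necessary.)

Linear utility — the consumer picks whichever good has higher MU/price: 3/3.25 = 0.9231 vs 5/9 = 0.5556.
x_1 gives more utility per dollar, so spend all income on x_1: x_1* = M/p_1, x_2* = 0.
Numerically: x_1* = 30.7692, x_2* = 0.

x_1* = 30.7692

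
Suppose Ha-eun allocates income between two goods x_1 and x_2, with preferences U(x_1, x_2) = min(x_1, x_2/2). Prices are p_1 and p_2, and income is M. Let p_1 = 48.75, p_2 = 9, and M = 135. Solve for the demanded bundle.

Demand: x_1*(p_1,p_2,M) = M/(p_1 + 2·p_2), x_2* = 2·M/(p_1 + 2·p_2).
Here 48.75 + 2·9 = 66.75, giving x_1* = 2.0225 and x_2* = 4.0449.

x_1* = 2.0225, x_2* = 4.0449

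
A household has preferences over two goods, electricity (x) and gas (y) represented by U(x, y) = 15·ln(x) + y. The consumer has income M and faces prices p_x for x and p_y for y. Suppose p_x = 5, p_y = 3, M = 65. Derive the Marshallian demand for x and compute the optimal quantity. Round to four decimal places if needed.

Set MRS = p_x/p_y: (15/x)/1 = p_x/p_y.
So x*(p_x,p_y) = 15·p_y/p_x, independent of income; and y* = (M − 15·p_y)/p_y.
At the given prices: x* = 15·3/5 = 9.

x* = 9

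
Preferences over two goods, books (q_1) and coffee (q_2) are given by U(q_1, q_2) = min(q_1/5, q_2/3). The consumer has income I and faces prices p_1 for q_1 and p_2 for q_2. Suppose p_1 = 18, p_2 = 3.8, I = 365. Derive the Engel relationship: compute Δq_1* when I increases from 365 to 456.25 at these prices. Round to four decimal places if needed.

With perfect complements, no substitution: consume in ratio q_1:q_2 = 5:3.
Budget: p_1·q_1 + p_2·(3/5)·q_1 = I, so (5·p_1 + 3·p_2)·q_1 = 5·I.
Demand: q_1*(p_1,p_2,I) = 5·I/(5·p_1 + 3·p_2), q_2* = 3·I/(5·p_1 + 3·p_2).
Here 5·18 + 3·3.8 = 101.4, giving q_1* = 17.998.
At I' = 456.25: q_1* = 22.4975. Change: 22.4975 − 17.998 = 4.4995.

Δq_1* = 4.4995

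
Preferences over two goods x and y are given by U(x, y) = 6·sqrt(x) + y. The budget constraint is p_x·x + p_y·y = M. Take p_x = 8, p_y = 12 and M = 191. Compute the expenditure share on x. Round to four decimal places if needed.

share on x = 0.8482

MU_x = 3/√x, MU_y = 1. Tangency: 3/√x = p_x/p_y.
Thus x* = (3·p_y/p_x)² — independent of M — with the rest of income spent on y.
Plugging in: x* = (3·12/8)² = 20.25, y* = 2.4167.
Expenditure on x: 8·20.25 = 162; share = 0.8482.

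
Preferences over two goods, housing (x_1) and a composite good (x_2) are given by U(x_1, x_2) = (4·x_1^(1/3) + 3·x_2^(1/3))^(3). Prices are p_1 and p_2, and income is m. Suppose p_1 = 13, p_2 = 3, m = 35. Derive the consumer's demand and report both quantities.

x_1* = 1.1446, x_2* = 6.7065

MRS = MU_x_1/MU_x_2 = (4/3)·(x_2/x_1)^(2/3). Set equal to p_1/p_2.
Solve for the ratio: x_2/x_1 = [(3/4)·p_1/p_2]^(1.5).
With the ratio pinned down, the budget gives x_1* = m/(p_1 + p_2·(x_2/x_1)) and x_2* = (x_2/x_1)·x_1*.
Numerically x_2/x_1 = 5.859021, so x_1* = 35/(13 + 3·5.859021) = 1.1446 and x_2* = 5.859021·1.1446 = 6.7065.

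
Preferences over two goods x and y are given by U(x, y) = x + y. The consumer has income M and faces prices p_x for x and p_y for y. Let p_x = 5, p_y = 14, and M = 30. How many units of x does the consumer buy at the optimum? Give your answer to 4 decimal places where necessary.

x* = 6

Linear utility — the consumer picks whichever good has higher MU/price: 1/5 = 0.2 vs 1/14 = 0.0714.
x gives more utility per dollar, so spend all income on x: x* = M/p_x, y* = 0.
Numerically: x* = 6, y* = 0.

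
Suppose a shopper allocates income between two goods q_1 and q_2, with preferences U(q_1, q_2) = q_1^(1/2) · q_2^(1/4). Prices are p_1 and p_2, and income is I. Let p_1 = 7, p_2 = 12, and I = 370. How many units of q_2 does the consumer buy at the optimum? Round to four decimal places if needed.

Demand: q_1*(p_1,p_2,I) = 2/3·I/p_1 and q_2* = 1/3·I/p_2.
At p_1=7, p_2=12, I=370: q_2* = 1/3·370/12 = 10.2778.

q_2* = 10.2778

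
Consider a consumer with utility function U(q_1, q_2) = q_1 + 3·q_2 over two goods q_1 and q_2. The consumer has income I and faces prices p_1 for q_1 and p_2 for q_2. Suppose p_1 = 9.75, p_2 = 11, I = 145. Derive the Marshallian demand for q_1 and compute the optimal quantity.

q_1* = 0

Perfect substitutes: compare marginal utility per dollar. 1/p_1 vs 3/p_2 → 0.1026 vs 0.2727.
q_2 gives more utility per dollar, so spend all income on q_2: q_2* = I/p_2, q_1* = 0.
Numerically: q_1* = 0, q_2* = 13.1818.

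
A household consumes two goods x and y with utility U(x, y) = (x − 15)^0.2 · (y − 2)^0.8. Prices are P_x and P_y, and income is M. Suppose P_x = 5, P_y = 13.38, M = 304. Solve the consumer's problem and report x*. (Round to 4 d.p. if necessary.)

MRS = (1/4)·(y−2)/(x−15). Tangency with P_x/P_y gives y−2 = 4·(P_x/P_y)·(x−15).
Substituting into the budget: x* = 15 + 0.2·(M − 15·P_x − 2·P_y)/P_x, and y* = 2 + 0.8·(…)/P_y.
Discretionary income = 304 − 15·5 − 2·13.38 = 202.24; x* = 15 + 0.2·202.24/5 = 23.0896.

x* = 23.0896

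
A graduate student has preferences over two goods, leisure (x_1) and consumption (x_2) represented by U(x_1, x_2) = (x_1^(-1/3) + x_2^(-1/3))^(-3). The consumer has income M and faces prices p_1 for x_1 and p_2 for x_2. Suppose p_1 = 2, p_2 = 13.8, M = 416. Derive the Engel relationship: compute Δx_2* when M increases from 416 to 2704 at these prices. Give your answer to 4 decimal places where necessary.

MRS = MU_x_1/MU_x_2 = (x_2/x_1)^(4/3). Set equal to p_1/p_2.
Hence x_2/x_1 = (p_1/p_2)^(1/(4/3)), i.e. raised to the 0.75 power.
Substitute x_2 = (x_2/x_1)·x_1 into the budget: x_1* = M/(p_1 + p_2·(x_2/x_1)).
Numerically x_2/x_1 = 0.234889, so x_1* = 416/(2 + 13.8·0.234889) = 79.367 and x_2* = 0.234889·79.367 = 18.6425.
At M' = 2704: x_2* = 121.176. Change: 121.176 − 18.6425 = 102.5335.

Δx_2* = 102.5335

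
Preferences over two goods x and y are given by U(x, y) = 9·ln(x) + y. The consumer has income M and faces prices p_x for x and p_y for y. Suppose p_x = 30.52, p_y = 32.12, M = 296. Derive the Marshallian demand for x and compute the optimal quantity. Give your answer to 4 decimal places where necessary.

x* = 9.4718

Set MRS = p_x/p_y: (9/x)/1 = p_x/p_y.
So x*(p_x,p_y) = 9·p_y/p_x, independent of income; and y* = (M − 9·p_y)/p_y.
At the given prices: x* = 9·32.12/30.52 = 9.4718.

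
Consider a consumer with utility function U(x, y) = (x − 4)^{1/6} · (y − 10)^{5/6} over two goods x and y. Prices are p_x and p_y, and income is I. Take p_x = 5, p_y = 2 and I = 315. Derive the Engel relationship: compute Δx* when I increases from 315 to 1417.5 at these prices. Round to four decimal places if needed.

Discretionary income = 315 − 4·5 − 10·2 = 275; x* = 4 + 1/6·275/5 = 13.1667.
At I' = 1417.5: x* = 49.9167. Change: 49.9167 − 13.1667 = 36.75.

Δx* = 36.75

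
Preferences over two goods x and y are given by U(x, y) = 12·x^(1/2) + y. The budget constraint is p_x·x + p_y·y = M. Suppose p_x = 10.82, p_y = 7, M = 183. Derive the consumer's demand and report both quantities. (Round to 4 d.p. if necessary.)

Solve: √x = 6·p_y/p_x, so x*(p_x,p_y) = (6·p_y/p_x)², and y* = (M − p_x·x*)/p_y.
Plugging in: x* = (6·7/10.82)² = 15.0676, y* = 2.8527.

x* = 15.0676, y* = 2.8527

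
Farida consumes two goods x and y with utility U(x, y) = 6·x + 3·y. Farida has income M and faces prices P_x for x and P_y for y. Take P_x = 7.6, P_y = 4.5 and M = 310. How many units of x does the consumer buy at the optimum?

x* = 40.7895

Linear utility — the consumer picks whichever good has higher MU/price: 6/7.6 = 0.7895 vs 3/4.5 = 0.6667.
x gives more utility per dollar, so spend all income on x: x* = M/P_x, y* = 0.
Numerically: x* = 40.7895, y* = 0.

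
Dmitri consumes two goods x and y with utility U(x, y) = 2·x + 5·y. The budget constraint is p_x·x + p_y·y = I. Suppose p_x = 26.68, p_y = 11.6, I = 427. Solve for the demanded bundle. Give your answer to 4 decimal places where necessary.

x* = 0, y* = 36.8103

Linear utility — the consumer picks whichever good has higher MU/price: 2/26.68 = 0.075 vs 5/11.6 = 0.431.
y gives more utility per dollar, so spend all income on y: y* = I/p_y, x* = 0.
Numerically: x* = 0, y* = 36.8103.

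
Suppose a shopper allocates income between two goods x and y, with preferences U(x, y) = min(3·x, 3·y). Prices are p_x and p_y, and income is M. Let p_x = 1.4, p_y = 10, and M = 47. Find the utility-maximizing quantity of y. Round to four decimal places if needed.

Leontief preferences: the optimum is at the kink where x/3 = y/3, i.e. y = x.
Budget: p_x·x + p_y·x = M, so (3·p_x + 3·p_y)·x = 3·M.
Demand: x*(p_x,p_y,M) = 3·M/(3·p_x + 3·p_y), y* = 3·M/(3·p_x + 3·p_y).
Here 3·1.4 + 3·10 = 34.2, giving y* = 4.1228.

y* = 4.1228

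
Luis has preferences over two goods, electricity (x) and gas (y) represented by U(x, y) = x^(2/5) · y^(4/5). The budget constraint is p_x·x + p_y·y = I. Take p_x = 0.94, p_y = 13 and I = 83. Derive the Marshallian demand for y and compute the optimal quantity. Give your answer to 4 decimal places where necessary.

Demand: x*(p_x,p_y,I) = 1/3·I/p_x and y* = 2/3·I/p_y.
At p_x=0.94, p_y=13, I=83: y* = 2/3·83/13 = 4.2564.

y* = 4.2564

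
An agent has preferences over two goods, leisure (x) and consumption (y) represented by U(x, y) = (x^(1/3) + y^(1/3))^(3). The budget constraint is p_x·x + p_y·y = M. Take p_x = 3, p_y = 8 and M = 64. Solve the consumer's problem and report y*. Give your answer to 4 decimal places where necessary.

y* = 3.0384

MRS = MU_x/MU_y = (y/x)^(2/3). Set equal to p_x/p_y.
Solve for the ratio: y/x = [p_x/p_y]^(1.5).
Substitute y = (y/x)·x into the budget: x* = M/(p_x + p_y·(y/x)).
Numerically y/x = 0.22964, so x* = 64/(3 + 8·0.22964) = 13.231 and y* = 0.22964·13.231 = 3.0384.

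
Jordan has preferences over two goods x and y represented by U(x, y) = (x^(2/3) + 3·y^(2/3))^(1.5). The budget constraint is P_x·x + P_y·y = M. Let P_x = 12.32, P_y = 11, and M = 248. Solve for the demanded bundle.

MU_x ∝ x^(-1/3), MU_y ∝ 3·y^(-1/3), so MRS = (1/3)·(y/x)^(1/3) = P_x/P_y.
Solve for the ratio: y/x = [3·P_x/P_y]^(3).
Substitute y = (y/x)·x into the budget: x* = M/(P_x + P_y·(y/x)).
Numerically y/x = 37.933056, so x* = 248/(12.32 + 11·37.933056) = 0.5773 and y* = 37.933056·0.5773 = 21.8989.

x* = 0.5773, y* = 21.8989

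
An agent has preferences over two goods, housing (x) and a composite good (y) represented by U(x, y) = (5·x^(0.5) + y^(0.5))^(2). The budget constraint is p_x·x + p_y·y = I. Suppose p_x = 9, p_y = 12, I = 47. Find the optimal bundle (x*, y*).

MRS = MU_x/MU_y = 5·(y/x)^(0.5). Set equal to p_x/p_y.
Hence y/x = ((1/5)·p_x/p_y)^(1/(0.5)), i.e. raised to the 2 power.
With the ratio pinned down, the budget gives x* = I/(p_x + p_y·(y/x)) and y* = (y/x)·x*.
Numerically y/x = 0.0225, so x* = 47/(9 + 12·0.0225) = 5.0701 and y* = 0.0225·5.0701 = 0.1141.

x* = 5.0701, y* = 0.1141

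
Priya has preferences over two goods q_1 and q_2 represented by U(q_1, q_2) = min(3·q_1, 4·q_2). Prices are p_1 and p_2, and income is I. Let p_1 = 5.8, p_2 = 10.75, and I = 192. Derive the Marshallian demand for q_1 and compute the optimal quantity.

Demand: q_1*(p_1,p_2,I) = 4·I/(4·p_1 + 3·p_2), q_2* = 3·I/(4·p_1 + 3·p_2).
Here 4·5.8 + 3·10.75 = 55.45, giving q_1* = 13.8503.

q_1* = 13.8503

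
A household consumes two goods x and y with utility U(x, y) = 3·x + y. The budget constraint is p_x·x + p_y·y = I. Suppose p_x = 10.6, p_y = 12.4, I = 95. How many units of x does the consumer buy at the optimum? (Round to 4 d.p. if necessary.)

x* = 8.9623

Perfect substitutes: compare marginal utility per dollar. 3/p_x vs 1/p_y → 0.283 vs 0.0806.
x gives more utility per dollar, so spend all income on x: x* = I/p_x, y* = 0.
Numerically: x* = 8.9623, y* = 0.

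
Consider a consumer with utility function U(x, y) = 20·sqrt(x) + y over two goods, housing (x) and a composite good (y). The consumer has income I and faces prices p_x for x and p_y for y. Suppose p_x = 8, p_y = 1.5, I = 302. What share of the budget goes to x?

share on x = 0.0931

Set MRS = p_x/p_y: 10·x^(−1/2) = p_x/p_y.
Solve: √x = 10·p_y/p_x, so x*(p_x,p_y) = (10·p_y/p_x)², and y* = (I − p_x·x*)/p_y.
Plugging in: x* = (10·1.5/8)² = 3.5156, y* = 182.5833.
Expenditure on x: 8·3.5156 = 28.125; share = 0.0931.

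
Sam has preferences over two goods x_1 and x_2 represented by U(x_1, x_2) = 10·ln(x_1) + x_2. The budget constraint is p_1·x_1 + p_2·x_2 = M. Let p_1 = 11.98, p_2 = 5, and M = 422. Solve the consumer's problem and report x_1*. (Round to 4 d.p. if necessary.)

MU_x_1 = 10/x_1, MU_x_2 = 1. Tangency: 10/x_1 = p_1/p_2.
So x_1*(p_1,p_2) = 10·p_2/p_1, independent of income; and x_2* = (M − 10·p_2)/p_2.
At the given prices: x_1* = 10·5/11.98 = 4.1736.

x_1* = 4.1736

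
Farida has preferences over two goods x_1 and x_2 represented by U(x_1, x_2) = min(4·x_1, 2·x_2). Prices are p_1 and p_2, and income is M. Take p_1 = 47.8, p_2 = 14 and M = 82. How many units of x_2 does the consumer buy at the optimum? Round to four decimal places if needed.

x_2* = 2.1636

Demand: x_1*(p_1,p_2,M) = 2·M/(2·p_1 + 4·p_2), x_2* = 4·M/(2·p_1 + 4·p_2).
Here 2·47.8 + 4·14 = 151.6, giving x_2* = 2.1636.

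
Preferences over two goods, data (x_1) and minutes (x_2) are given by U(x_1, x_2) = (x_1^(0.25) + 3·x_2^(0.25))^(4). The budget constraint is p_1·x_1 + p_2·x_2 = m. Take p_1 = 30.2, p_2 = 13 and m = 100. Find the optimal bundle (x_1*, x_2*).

x_1* = 0.492, x_2* = 6.5494

From the CES first-order condition, (1/3)·(x_2/x_1)^(0.75) = p_1/p_2.
Hence x_2/x_1 = (3·p_1/p_2)^(1/(0.75)), i.e. raised to the 4/3 power.
With the ratio pinned down, the budget gives x_1* = m/(p_1 + p_2·(x_2/x_1)) and x_2* = (x_2/x_1)·x_1*.
Numerically x_2/x_1 = 13.312097, so x_1* = 100/(30.2 + 13·13.312097) = 0.492 and x_2* = 13.312097·0.492 = 6.5494.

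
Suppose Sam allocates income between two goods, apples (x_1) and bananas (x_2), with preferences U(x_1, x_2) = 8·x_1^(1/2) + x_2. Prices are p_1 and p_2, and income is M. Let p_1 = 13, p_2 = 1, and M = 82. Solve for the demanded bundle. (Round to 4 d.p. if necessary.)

x_1* = 0.0947, x_2* = 80.7692

Plugging in: x_1* = (4·1/13)² = 0.0947, x_2* = 80.7692.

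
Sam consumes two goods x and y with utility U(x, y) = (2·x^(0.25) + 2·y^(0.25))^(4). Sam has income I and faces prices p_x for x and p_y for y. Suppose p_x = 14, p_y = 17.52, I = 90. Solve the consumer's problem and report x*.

From the CES first-order condition, (y/x)^(0.75) = p_x/p_y.
Solve for the ratio: y/x = [p_x/p_y]^(4/3).
With the ratio pinned down, the budget gives x* = I/(p_x + p_y·(y/x)) and y* = (y/x)·x*.
Numerically y/x = 0.741524, so x* = 90/(14 + 17.52·0.741524) = 3.3344.

x* = 3.3344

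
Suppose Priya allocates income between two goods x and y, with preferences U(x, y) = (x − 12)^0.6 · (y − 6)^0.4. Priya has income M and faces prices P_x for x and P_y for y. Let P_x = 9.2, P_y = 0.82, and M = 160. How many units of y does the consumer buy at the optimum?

y* = 27.7951

Let x' = x−12, y' = y−6. MRS = (3/2)·y'/x' = P_x/P_y.
After buying the subsistence bundle (12, 6), a share 0.6 of the remaining income goes to x: x* = 12 + 0.6·(M − 12P_x − 6P_y)/P_x.
Discretionary income = 160 − 12·9.2 − 6·0.82 = 44.68; y* = 6 + 0.4·44.68/0.82 = 27.7951.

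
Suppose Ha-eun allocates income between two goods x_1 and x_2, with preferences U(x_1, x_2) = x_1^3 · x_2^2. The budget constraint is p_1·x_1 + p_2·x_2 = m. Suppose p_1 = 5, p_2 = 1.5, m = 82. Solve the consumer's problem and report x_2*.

MU_x_1/MU_x_2 = (3·x_2)/(2·x_1); tangency sets this equal to p_1/p_2.
Rearranging, p_2·x_2 = (2/3)·p_1·x_1. Substituting into the budget gives p_1·x_1·(1 + (2/3)) = m.
Demand: x_1*(p_1,p_2,m) = 0.6·m/p_1 and x_2* = 0.4·m/p_2.
At p_1=5, p_2=1.5, m=82: x_2* = 0.4·82/1.5 = 21.8667.

x_2* = 21.8667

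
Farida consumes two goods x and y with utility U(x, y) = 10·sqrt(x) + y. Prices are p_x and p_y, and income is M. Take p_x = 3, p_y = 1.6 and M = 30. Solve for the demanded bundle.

Set MRS = p_x/p_y: 5·x^(−1/2) = p_x/p_y.
Solve: √x = 5·p_y/p_x, so x*(p_x,p_y) = (5·p_y/p_x)², and y* = (M − p_x·x*)/p_y.
Plugging in: x* = (5·1.6/3)² = 7.1111, y* = 5.4167.

x* = 7.1111, y* = 5.4167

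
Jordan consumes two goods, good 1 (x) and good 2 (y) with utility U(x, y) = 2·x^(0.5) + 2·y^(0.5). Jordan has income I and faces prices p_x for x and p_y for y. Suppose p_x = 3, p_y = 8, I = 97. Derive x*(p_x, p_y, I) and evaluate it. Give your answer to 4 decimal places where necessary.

Numerically y/x = 0.140625, so x* = 97/(3 + 8·0.140625) = 23.5152.

x* = 23.5152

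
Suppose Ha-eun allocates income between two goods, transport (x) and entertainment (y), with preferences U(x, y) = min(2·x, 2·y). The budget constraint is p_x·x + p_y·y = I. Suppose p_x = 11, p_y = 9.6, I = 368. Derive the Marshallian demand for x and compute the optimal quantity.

Leontief preferences: the optimum is at the kink where x/2 = y/2, i.e. y = x.
Budget: p_x·x + p_y·x = I, so (2·p_x + 2·p_y)·x = 2·I.
Demand: x*(p_x,p_y,I) = 2·I/(2·p_x + 2·p_y), y* = 2·I/(2·p_x + 2·p_y).
Here 2·11 + 2·9.6 = 41.2, giving x* = 17.8641.

x* = 17.8641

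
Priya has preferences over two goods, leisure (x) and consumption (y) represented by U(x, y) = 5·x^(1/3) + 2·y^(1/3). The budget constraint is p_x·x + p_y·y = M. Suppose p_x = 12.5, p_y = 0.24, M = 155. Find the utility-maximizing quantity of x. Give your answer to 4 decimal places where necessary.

x* = 4.3882

MRS = MU_x/MU_y = (5/2)·(y/x)^(2/3). Set equal to p_x/p_y.
Solve for the ratio: y/x = [(2/5)·p_x/p_y]^(1.5).
With the ratio pinned down, the budget gives x* = M/(p_x + p_y·(y/x)) and y* = (y/x)·x*.
Numerically y/x = 95.090722, so x* = 155/(12.5 + 0.24·95.090722) = 4.3882.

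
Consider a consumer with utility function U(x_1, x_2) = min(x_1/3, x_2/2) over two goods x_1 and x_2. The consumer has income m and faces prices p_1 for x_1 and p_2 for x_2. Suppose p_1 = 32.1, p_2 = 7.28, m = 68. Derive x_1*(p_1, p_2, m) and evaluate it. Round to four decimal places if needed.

x_1* = 1.8402

Leontief preferences: the optimum is at the kink where x_1/3 = x_2/2, i.e. x_2 = (2/3)·x_1.
Budget: p_1·x_1 + p_2·(2/3)·x_1 = m, so (3·p_1 + 2·p_2)·x_1 = 3·m.
Demand: x_1*(p_1,p_2,m) = 3·m/(3·p_1 + 2·p_2), x_2* = 2·m/(3·p_1 + 2·p_2).
Here 3·32.1 + 2·7.28 = 110.86, giving x_1* = 1.8402.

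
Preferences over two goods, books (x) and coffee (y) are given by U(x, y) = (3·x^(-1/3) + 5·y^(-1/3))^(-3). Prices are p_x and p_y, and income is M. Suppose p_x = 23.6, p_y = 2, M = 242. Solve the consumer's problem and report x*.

x* = 5.724

From the CES first-order condition, (3/5)·(y/x)^(4/3) = p_x/p_y.
Hence y/x = ((5/3)·p_x/p_y)^(1/(4/3)), i.e. raised to the 0.75 power.
Substitute y = (y/x)·x into the budget: x* = M/(p_x + p_y·(y/x)).
Numerically y/x = 9.33895, so x* = 242/(23.6 + 2·9.33895) = 5.724.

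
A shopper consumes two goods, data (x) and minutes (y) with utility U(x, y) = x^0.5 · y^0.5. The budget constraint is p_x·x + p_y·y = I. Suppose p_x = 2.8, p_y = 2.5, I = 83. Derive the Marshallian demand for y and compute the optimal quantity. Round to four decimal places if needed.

Tangency: MRS = y/x = p_x/p_y.
Rearranging, p_y·y = p_x·x. Substituting into the budget gives p_x·x·(1 + 1) = I.
Demand: x*(p_x,p_y,I) = 0.5·I/p_x and y* = 0.5·I/p_y.
At p_x=2.8, p_y=2.5, I=83: y* = 0.5·83/2.5 = 16.6.

y* = 16.6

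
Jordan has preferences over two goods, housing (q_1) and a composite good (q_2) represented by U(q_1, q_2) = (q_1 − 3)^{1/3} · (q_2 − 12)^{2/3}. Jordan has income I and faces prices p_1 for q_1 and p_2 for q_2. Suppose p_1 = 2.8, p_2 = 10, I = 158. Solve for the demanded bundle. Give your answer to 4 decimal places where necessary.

q_1* = 6.5238, q_2* = 13.9733

MRS = (1/2)·(q_2−12)/(q_1−3). Tangency with p_1/p_2 gives q_2−12 = 2·(p_1/p_2)·(q_1−3).
After buying the subsistence bundle (3, 12), a share 1/3 of the remaining income goes to q_1: q_1* = 3 + 1/3·(I − 3p_1 − 12p_2)/p_1.
Discretionary income = 158 − 3·2.8 − 12·10 = 29.6; q_1* = 3 + 1/3·29.6/2.8 = 6.5238; q_2* = 12 + 2/3·29.6/10 = 13.9733.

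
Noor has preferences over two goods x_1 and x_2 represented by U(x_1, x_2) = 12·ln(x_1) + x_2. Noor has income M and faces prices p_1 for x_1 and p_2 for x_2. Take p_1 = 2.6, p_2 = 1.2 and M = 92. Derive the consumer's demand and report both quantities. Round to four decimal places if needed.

Set MRS = p_1/p_2: (12/x_1)/1 = p_1/p_2.
So x_1*(p_1,p_2) = 12·p_2/p_1, independent of income; and x_2* = (M − 12·p_2)/p_2.
At the given prices: x_1* = 12·1.2/2.6 = 5.5385, and x_2* = 64.6667.

x_1* = 5.5385, x_2* = 64.6667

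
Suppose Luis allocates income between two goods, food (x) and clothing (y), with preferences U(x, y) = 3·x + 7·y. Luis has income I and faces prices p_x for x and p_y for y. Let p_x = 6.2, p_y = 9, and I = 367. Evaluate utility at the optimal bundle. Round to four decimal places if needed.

V = 285.4444

Perfect substitutes: compare marginal utility per dollar. 3/p_x vs 7/p_y → 0.4839 vs 0.7778.
y gives more utility per dollar, so spend all income on y: y* = I/p_y, x* = 0.
Numerically: x* = 0, y* = 40.7778.
Utility at the optimum: U(0, 40.7778) = 285.4444.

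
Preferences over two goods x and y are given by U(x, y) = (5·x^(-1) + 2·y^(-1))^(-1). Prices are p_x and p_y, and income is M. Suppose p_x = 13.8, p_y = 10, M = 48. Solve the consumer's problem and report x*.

From the CES first-order condition, (5/2)·(y/x)^(2) = p_x/p_y.
Hence y/x = ((2/5)·p_x/p_y)^(1/(2)), i.e. raised to the 0.5 power.
With the ratio pinned down, the budget gives x* = M/(p_x + p_y·(y/x)) and y* = (y/x)·x*.
Numerically y/x = 0.742967, so x* = 48/(13.8 + 10·0.742967) = 2.261.

x* = 2.261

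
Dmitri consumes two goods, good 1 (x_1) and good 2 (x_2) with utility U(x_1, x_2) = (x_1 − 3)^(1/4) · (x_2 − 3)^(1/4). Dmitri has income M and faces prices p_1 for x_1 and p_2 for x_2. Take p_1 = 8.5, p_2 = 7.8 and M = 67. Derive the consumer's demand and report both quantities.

x_1* = 4.0647, x_2* = 4.1603

This is Cobb-Douglas in (x_1−3, x_2−3): tangency gives 0.25·p_2·(x_2−3) = 0.25·p_1·(x_1−3).
Substituting into the budget: x_1* = 3 + 0.5·(M − 3·p_1 − 3·p_2)/p_1, and x_2* = 3 + 0.5·(…)/p_2.
Discretionary income = 67 − 3·8.5 − 3·7.8 = 18.1; x_1* = 3 + 0.5·18.1/8.5 = 4.0647; x_2* = 3 + 0.5·18.1/7.8 = 4.1603.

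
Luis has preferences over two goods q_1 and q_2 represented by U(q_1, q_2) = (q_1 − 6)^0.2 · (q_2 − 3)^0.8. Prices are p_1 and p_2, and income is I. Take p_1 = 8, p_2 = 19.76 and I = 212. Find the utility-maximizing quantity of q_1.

q_1* = 8.618

This is Cobb-Douglas in (q_1−6, q_2−3): tangency gives 0.2·p_2·(q_2−3) = 0.8·p_1·(q_1−6).
Substituting into the budget: q_1* = 6 + 0.2·(I − 6·p_1 − 3·p_2)/p_1, and q_2* = 3 + 0.8·(…)/p_2.
Discretionary income = 212 − 6·8 − 3·19.76 = 104.72; q_1* = 6 + 0.2·104.72/8 = 8.618.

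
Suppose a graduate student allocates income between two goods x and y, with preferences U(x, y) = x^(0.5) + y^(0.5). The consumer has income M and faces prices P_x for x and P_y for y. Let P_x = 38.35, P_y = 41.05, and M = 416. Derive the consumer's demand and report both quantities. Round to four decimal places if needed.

x* = 5.6082, y* = 4.8947

Numerically y/x = 0.872779, so x* = 416/(38.35 + 41.05·0.872779) = 5.6082 and y* = 0.872779·5.6082 = 4.8947.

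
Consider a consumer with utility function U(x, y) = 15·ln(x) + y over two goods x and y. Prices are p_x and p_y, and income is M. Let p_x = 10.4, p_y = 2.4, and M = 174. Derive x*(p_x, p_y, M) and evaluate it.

MU_x = 15/x, MU_y = 1. Tangency: 15/x = p_x/p_y.
So x*(p_x,p_y) = 15·p_y/p_x, independent of income; and y* = (M − 15·p_y)/p_y.
At the given prices: x* = 15·2.4/10.4 = 3.4615.

x* = 3.4615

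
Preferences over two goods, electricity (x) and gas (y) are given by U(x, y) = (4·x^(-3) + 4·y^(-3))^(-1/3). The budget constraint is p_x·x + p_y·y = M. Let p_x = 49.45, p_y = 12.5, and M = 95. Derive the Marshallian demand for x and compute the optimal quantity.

x* = 1.4162

MU_x ∝ 4·x^(-4), MU_y ∝ 4·y^(-4), so MRS = (y/x)^(4) = p_x/p_y.
Solve for the ratio: y/x = [p_x/p_y]^(0.25).
With the ratio pinned down, the budget gives x* = M/(p_x + p_y·(y/x)) and y* = (y/x)·x*.
Numerically y/x = 1.410308, so x* = 95/(49.45 + 12.5·1.410308) = 1.4162.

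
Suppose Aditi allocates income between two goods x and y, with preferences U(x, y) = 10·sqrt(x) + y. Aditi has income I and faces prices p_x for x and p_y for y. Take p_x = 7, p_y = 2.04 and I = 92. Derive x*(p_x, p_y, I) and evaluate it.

MU_x = 5/√x, MU_y = 1. Tangency: 5/√x = p_x/p_y.
Thus x* = (5·p_y/p_x)² — independent of I — with the rest of income spent on y.
Plugging in: x* = (5·2.04/7)² = 2.1233.

x* = 2.1233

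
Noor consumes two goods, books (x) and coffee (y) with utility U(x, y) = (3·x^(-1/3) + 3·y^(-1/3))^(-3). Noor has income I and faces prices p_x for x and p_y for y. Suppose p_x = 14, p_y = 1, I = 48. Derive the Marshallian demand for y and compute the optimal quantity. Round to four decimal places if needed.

y* = 16.358

MRS = MU_x/MU_y = (y/x)^(4/3). Set equal to p_x/p_y.
Hence y/x = (p_x/p_y)^(1/(4/3)), i.e. raised to the 0.75 power.
With the ratio pinned down, the budget gives x* = I/(p_x + p_y·(y/x)) and y* = (y/x)·x*.
Numerically y/x = 7.237624, so x* = 48/(14 + 1·7.237624) = 2.2601 and y* = 7.237624·2.2601 = 16.358.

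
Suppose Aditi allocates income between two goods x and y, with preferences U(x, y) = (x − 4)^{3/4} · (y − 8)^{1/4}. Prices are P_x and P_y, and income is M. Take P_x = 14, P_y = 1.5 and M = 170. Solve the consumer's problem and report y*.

y* = 25

MRS = 3·(y−8)/(x−4). Tangency with P_x/P_y gives y−8 = (1/3)·(P_x/P_y)·(x−4).
After buying the subsistence bundle (4, 8), a share 0.75 of the remaining income goes to x: x* = 4 + 0.75·(M − 4P_x − 8P_y)/P_x.
Discretionary income = 170 − 4·14 − 8·1.5 = 102; y* = 8 + 0.25·102/1.5 = 25.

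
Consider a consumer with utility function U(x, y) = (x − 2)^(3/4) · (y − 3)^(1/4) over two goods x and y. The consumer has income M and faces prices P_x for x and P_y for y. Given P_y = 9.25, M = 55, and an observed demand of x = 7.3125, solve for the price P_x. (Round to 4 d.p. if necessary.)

This is Cobb-Douglas in (x−2, y−3): tangency gives 0.75·P_y·(y−3) = 0.25·P_x·(x−2).
After buying the subsistence bundle (2, 3), a share 0.75 of the remaining income goes to x: x* = 2 + 0.75·(M − 2P_x − 3P_y)/P_x.
Set x* = 7.3125 in the demand function and solve for P_x: P_x = 3.

P_x = 3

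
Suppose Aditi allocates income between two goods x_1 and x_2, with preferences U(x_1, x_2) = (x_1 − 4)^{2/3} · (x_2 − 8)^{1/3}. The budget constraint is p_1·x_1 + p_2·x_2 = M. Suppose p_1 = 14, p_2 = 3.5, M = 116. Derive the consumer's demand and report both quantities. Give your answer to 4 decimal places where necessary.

Discretionary income = 116 − 4·14 − 8·3.5 = 32; x_1* = 4 + 2/3·32/14 = 5.5238; x_2* = 8 + 1/3·32/3.5 = 11.0476.

x_1* = 5.5238, x_2* = 11.0476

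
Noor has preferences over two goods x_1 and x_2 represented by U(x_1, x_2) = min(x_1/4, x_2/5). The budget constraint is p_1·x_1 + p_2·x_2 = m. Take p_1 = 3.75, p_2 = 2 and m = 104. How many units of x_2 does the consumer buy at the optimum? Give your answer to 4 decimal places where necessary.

Leontief preferences: the optimum is at the kink where x_1/4 = x_2/5, i.e. x_2 = (5/4)·x_1.
Budget: p_1·x_1 + p_2·(5/4)·x_1 = m, so (4·p_1 + 5·p_2)·x_1 = 4·m.
Demand: x_1*(p_1,p_2,m) = 4·m/(4·p_1 + 5·p_2), x_2* = 5·m/(4·p_1 + 5·p_2).
Here 4·3.75 + 5·2 = 25, giving x_2* = 20.8.

x_2* = 20.8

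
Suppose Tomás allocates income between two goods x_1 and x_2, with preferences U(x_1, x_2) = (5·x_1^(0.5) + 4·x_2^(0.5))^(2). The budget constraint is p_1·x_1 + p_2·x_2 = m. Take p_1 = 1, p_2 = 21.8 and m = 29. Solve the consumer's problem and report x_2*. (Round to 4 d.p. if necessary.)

MRS = MU_x_1/MU_x_2 = (5/4)·(x_2/x_1)^(0.5). Set equal to p_1/p_2.
Hence x_2/x_1 = ((4/5)·p_1/p_2)^(1/(0.5)), i.e. raised to the 2 power.
With the ratio pinned down, the budget gives x_1* = m/(p_1 + p_2·(x_2/x_1)) and x_2* = (x_2/x_1)·x_1*.
Numerically x_2/x_1 = 0.001347, so x_1* = 29/(1 + 21.8·0.001347) = 28.1729 and x_2* = 0.001347·28.1729 = 0.0379.

x_2* = 0.0379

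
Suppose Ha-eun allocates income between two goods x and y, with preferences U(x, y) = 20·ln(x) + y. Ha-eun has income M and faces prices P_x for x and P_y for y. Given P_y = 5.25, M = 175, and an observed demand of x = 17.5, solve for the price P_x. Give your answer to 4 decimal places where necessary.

P_x = 6

Set MRS = P_x/P_y: (20/x)/1 = P_x/P_y.
So x*(P_x,P_y) = 20·P_y/P_x, independent of income; and y* = (M − 20·P_y)/P_y.
Set x* = 17.5 in the demand function and solve for P_x: P_x = 6.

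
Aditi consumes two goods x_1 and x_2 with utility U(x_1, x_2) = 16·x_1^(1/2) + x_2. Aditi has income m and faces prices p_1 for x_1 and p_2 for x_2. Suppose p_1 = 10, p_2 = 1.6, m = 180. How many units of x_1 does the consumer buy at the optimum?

Utility is quasi-linear in x_2; the FOC for x_1 is 8/√x_1 = p_1/p_2.
Thus x_1* = (8·p_2/p_1)² — independent of m — with the rest of income spent on x_2.
Plugging in: x_1* = (8·1.6/10)² = 1.6384.

x_1* = 1.6384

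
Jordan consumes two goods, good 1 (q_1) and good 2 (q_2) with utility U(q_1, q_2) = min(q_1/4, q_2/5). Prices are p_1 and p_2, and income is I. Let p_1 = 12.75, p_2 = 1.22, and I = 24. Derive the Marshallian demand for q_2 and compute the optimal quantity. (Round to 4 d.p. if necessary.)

With perfect complements, no substitution: consume in ratio q_1:q_2 = 4:5.
Budget: p_1·q_1 + p_2·(5/4)·q_1 = I, so (4·p_1 + 5·p_2)·q_1 = 4·I.
Demand: q_1*(p_1,p_2,I) = 4·I/(4·p_1 + 5·p_2), q_2* = 5·I/(4·p_1 + 5·p_2).
Here 4·12.75 + 5·1.22 = 57.1, giving q_2* = 2.1016.

q_2* = 2.1016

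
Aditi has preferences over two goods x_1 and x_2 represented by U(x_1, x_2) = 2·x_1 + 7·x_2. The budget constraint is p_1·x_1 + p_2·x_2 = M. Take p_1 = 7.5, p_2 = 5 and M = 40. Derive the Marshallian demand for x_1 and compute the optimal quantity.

x_1* = 0

Linear utility — the consumer picks whichever good has higher MU/price: 2/7.5 = 0.2667 vs 7/5 = 1.4.
x_2 gives more utility per dollar, so spend all income on x_2: x_2* = M/p_2, x_1* = 0.
Numerically: x_1* = 0, x_2* = 8.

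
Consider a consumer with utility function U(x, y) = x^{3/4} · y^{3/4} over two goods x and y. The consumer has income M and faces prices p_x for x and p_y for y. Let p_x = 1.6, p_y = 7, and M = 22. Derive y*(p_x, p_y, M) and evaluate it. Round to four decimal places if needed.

MU_x/MU_y = (0.75·y)/(0.75·x); tangency sets this equal to p_x/p_y.
Rearranging, p_y·y = p_x·x. Substituting into the budget gives p_x·x·(1 + 1) = M.
Demand: x*(p_x,p_y,M) = 0.5·M/p_x and y* = 0.5·M/p_y.
At p_x=1.6, p_y=7, M=22: y* = 0.5·22/7 = 1.5714.

y* = 1.5714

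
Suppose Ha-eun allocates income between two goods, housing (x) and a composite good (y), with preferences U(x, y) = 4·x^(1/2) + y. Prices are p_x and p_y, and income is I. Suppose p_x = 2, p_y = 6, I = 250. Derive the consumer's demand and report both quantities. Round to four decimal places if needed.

x* = 36, y* = 29.6667

Utility is quasi-linear in y; the FOC for x is 2/√x = p_x/p_y.
Thus x* = (2·p_y/p_x)² — independent of I — with the rest of income spent on y.
Plugging in: x* = (2·6/2)² = 36, y* = 29.6667.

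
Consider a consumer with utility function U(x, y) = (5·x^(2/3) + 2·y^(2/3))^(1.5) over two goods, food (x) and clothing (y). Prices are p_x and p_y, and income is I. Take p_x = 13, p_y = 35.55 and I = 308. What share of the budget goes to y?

share on y = 0.0085

From the CES first-order condition, (5/2)·(y/x)^(1/3) = p_x/p_y.
Solve for the ratio: y/x = [(2/5)·p_x/p_y]^(3).
Substitute y = (y/x)·x into the budget: x* = I/(p_x + p_y·(y/x)).
Numerically y/x = 0.00313, so x* = 308/(13 + 35.55·0.00313) = 23.4913 and y* = 0.00313·23.4913 = 0.0735.
Expenditure on y: 35.55·0.0735 = 2.6136; share = 0.0085.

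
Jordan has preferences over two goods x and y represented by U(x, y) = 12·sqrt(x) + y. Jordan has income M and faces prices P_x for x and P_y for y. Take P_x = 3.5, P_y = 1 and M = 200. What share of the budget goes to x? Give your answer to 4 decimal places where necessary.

MU_x = 6/√x, MU_y = 1. Tangency: 6/√x = P_x/P_y.
Solve: √x = 6·P_y/P_x, so x*(P_x,P_y) = (6·P_y/P_x)², and y* = (M − P_x·x*)/P_y.
Plugging in: x* = (6·1/3.5)² = 2.9388, y* = 189.7143.
Expenditure on x: 3.5·2.9388 = 10.2857; share = 0.0514.

share on x = 0.0514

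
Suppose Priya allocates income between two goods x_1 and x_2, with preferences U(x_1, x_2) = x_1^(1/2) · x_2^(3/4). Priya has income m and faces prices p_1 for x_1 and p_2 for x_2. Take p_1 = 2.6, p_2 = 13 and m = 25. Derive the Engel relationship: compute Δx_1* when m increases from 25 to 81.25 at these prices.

Δx_1* = 8.6538

The MRS is (2/3)·x_2/x_1. Set MRS = p_1/p_2.
So 0.5·p_2·x_2 = 0.75·p_1·x_1; combined with the budget, a share 0.4 of income goes to x_1.
Demand: x_1*(p_1,p_2,m) = 0.4·m/p_1 and x_2* = 0.6·m/p_2.
At p_1=2.6, p_2=13, m=25: x_1* = 0.4·25/2.6 = 3.8462.
At m' = 81.25: x_1* = 12.5. Change: 12.5 − 3.8462 = 8.6538.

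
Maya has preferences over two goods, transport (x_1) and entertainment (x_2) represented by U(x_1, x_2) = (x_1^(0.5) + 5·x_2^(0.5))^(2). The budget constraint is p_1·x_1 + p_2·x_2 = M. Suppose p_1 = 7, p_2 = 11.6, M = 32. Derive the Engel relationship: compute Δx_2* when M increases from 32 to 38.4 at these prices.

From the CES first-order condition, (1/5)·(x_2/x_1)^(0.5) = p_1/p_2.
Solve for the ratio: x_2/x_1 = [5·p_1/p_2]^(2).
With the ratio pinned down, the budget gives x_1* = M/(p_1 + p_2·(x_2/x_1)) and x_2* = (x_2/x_1)·x_1*.
Numerically x_2/x_1 = 9.103746, so x_1* = 32/(7 + 11.6·9.103746) = 0.2842 and x_2* = 9.103746·0.2842 = 2.5871.
At M' = 38.4: x_2* = 3.1046. Change: 3.1046 − 2.5871 = 0.5174.

Δx_2* = 0.5174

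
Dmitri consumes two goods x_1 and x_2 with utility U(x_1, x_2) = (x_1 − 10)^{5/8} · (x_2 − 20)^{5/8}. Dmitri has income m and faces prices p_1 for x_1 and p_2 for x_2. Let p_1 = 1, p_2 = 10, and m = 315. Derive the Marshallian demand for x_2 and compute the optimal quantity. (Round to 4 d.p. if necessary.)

This is Cobb-Douglas in (x_1−10, x_2−20): tangency gives 0.625·p_2·(x_2−20) = 0.625·p_1·(x_1−10).
Substituting into the budget: x_1* = 10 + 0.5·(m − 10·p_1 − 20·p_2)/p_1, and x_2* = 20 + 0.5·(…)/p_2.
Discretionary income = 315 − 10·1 − 20·10 = 105; x_2* = 20 + 0.5·105/10 = 25.25.

x_2* = 25.25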